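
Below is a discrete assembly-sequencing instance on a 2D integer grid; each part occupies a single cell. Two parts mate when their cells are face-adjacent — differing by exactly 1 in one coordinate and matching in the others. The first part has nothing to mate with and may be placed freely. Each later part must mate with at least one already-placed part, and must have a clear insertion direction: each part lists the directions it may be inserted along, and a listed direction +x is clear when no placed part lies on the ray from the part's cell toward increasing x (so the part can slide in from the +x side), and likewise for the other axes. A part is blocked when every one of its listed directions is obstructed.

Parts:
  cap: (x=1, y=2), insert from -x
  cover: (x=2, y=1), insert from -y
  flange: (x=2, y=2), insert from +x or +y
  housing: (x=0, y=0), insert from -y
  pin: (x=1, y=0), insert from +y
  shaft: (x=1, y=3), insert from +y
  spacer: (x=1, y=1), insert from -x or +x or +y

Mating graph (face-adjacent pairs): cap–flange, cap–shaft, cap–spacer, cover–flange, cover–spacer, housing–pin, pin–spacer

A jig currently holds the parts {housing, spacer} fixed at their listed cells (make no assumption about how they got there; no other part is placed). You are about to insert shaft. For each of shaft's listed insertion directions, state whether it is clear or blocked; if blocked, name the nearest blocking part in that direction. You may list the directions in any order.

+y: clear

+y: ray from shaft(1, 3) has no placed part ⇒ clear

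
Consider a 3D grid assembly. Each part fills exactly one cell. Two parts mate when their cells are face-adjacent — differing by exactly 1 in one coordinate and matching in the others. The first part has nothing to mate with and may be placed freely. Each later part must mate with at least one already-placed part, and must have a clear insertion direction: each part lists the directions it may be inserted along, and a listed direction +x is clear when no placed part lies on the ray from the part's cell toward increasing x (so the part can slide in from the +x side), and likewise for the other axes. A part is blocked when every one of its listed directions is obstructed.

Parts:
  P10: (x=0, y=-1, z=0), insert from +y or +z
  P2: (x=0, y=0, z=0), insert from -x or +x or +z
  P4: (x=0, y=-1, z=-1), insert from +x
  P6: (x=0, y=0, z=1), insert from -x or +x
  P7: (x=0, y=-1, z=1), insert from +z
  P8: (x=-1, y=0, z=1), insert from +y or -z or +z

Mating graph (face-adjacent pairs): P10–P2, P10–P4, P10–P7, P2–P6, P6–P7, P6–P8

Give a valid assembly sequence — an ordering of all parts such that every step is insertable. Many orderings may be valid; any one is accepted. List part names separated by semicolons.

P4; P10; P2; P6; P7; P8

1. P4@(0, -1, -1) [+x clear] — {P4}
2. P10@(0, -1, 0) [+y clear] — {P10, P4}
3. P2@(0, 0, 0) [-x clear] — {P10, P2, P4}
4. P6@(0, 0, 1) [-x clear] — {P10, P2, P4, P6}
5. P7@(0, -1, 1) [+z clear] — {P10, P2, P4, P6, P7}
6. P8@(-1, 0, 1) [+y clear] — {P10, P2, P4, P6, P7, P8}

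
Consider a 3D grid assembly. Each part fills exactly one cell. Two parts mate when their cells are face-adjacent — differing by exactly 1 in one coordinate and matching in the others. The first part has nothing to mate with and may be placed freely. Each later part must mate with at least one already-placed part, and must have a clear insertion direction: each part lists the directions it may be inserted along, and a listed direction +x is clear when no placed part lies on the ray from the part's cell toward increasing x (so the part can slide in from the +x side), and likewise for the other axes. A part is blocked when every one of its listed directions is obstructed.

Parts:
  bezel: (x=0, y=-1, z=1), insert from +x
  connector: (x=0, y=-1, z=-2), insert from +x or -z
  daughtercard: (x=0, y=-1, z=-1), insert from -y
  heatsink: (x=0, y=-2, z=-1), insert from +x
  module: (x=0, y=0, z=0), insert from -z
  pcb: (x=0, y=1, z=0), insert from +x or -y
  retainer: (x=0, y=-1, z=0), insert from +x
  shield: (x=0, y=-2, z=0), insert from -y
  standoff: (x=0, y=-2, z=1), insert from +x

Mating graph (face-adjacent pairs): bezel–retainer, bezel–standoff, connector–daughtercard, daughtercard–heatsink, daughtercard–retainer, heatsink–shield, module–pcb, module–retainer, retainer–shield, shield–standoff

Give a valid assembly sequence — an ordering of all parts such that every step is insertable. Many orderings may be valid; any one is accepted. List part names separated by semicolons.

bezel; standoff; shield; retainer; daughtercard; heatsink; module; pcb; connector

1. bezel@(0, -1, 1) [+x clear] — {bezel}
2. standoff@(0, -2, 1) [+x clear] — {bezel, standoff}
3. shield@(0, -2, 0) [-y clear] — {bezel, shield, standoff}
4. retainer@(0, -1, 0) [+x clear] — {bezel, retainer, shield, standoff}
5. daughtercard@(0, -1, -1) [-y clear] — {bezel, daughtercard, retainer, shield, standoff}
6. heatsink@(0, -2, -1) [+x clear] — {bezel, daughtercard, heatsink, retainer, shield, standoff}
7. module@(0, 0, 0) [-z clear] — {bezel, daughtercard, heatsink, module, retainer, shield, standoff}
8. pcb@(0, 1, 0) [+x clear] — {bezel, daughtercard, heatsink, module, pcb, retainer, shield, standoff}
9. connector@(0, -1, -2) [+x clear] — {bezel, connector, daughtercard, heatsink, module, pcb, retainer, shield, standoff}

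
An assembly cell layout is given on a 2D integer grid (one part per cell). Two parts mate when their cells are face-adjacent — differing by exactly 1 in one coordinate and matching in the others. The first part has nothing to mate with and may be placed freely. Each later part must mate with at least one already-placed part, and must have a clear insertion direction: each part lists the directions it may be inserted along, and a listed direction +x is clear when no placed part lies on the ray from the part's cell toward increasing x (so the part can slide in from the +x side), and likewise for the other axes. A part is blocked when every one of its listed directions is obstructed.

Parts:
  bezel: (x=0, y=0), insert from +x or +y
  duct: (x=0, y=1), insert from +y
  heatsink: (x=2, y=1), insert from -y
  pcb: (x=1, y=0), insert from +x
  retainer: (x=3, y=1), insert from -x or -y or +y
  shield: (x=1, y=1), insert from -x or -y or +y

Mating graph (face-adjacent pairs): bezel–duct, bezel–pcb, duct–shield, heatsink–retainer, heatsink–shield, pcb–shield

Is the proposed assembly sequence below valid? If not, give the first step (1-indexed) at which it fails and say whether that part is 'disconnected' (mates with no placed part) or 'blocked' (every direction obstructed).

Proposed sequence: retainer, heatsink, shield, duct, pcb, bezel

Invalid at step 6 (blocked)

1. retainer@(3, 1) [-x clear] — {retainer}
2. heatsink@(2, 1) [-y clear] — {heatsink, retainer}
3. shield@(1, 1) [-x clear] — {heatsink, retainer, shield}
4. duct@(0, 1) [+y clear] — {duct, heatsink, retainer, shield}
5. pcb@(1, 0) [+x clear] — {duct, heatsink, pcb, retainer, shield}
6. bezel@(0, 0) — +x/+y all obstructed ⇒ blocked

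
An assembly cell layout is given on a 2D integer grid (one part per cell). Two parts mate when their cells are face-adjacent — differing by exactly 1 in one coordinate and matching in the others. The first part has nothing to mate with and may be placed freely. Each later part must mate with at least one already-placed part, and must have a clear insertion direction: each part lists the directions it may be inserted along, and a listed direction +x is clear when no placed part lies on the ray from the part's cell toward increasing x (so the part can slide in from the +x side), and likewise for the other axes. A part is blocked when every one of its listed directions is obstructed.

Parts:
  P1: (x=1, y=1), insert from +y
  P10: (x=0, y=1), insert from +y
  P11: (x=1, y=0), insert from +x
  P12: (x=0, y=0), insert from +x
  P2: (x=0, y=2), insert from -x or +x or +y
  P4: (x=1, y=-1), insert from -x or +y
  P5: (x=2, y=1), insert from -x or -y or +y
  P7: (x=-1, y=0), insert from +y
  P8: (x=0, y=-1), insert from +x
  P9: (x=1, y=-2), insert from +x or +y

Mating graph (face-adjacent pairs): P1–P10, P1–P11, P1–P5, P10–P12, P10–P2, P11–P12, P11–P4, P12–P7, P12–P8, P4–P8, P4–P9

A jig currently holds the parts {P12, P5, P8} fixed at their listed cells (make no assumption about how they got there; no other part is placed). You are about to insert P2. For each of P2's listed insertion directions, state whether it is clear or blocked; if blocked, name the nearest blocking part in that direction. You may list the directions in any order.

-x: ray from P2(0, 2) has no placed part ⇒ clear
+x: ray from P2(0, 2) has no placed part ⇒ clear
+y: ray from P2(0, 2) has no placed part ⇒ clear

+x: clear; +y: clear; -x: clear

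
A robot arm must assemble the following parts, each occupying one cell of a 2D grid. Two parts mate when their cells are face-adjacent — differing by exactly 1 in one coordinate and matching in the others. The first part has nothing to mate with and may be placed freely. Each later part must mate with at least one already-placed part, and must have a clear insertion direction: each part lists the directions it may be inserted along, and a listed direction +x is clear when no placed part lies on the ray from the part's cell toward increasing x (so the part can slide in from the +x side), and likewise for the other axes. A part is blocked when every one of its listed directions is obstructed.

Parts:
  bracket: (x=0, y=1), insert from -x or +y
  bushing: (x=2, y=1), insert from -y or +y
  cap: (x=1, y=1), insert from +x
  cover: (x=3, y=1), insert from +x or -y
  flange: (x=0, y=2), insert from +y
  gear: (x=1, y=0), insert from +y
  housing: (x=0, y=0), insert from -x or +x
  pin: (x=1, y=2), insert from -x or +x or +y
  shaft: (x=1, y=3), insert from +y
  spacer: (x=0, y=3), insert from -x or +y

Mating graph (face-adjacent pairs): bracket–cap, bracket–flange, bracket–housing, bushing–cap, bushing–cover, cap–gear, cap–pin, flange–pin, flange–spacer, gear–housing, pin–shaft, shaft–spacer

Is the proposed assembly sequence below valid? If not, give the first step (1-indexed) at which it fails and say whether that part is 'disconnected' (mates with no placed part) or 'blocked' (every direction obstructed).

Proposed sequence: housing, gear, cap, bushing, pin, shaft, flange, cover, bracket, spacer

1. housing@(0, 0) [-x clear] — {housing}
2. gear@(1, 0) [+y clear] — {gear, housing}
3. cap@(1, 1) [+x clear] — {cap, gear, housing}
4. bushing@(2, 1) [-y clear] — {bushing, cap, gear, housing}
5. pin@(1, 2) [-x clear] — {bushing, cap, gear, housing, pin}
6. shaft@(1, 3) [+y clear] — {bushing, cap, gear, housing, pin, shaft}
7. flange@(0, 2) [+y clear] — {bushing, cap, flange, gear, housing, pin, shaft}
8. cover@(3, 1) [+x clear] — {bushing, cap, cover, flange, gear, housing, pin, shaft}
9. bracket@(0, 1) [-x clear] — {bracket, bushing, cap, cover, flange, gear, housing, pin, shaft}
10. spacer@(0, 3) [-x clear] — {bracket, bushing, cap, cover, flange, gear, housing, pin, shaft, spacer}

Valid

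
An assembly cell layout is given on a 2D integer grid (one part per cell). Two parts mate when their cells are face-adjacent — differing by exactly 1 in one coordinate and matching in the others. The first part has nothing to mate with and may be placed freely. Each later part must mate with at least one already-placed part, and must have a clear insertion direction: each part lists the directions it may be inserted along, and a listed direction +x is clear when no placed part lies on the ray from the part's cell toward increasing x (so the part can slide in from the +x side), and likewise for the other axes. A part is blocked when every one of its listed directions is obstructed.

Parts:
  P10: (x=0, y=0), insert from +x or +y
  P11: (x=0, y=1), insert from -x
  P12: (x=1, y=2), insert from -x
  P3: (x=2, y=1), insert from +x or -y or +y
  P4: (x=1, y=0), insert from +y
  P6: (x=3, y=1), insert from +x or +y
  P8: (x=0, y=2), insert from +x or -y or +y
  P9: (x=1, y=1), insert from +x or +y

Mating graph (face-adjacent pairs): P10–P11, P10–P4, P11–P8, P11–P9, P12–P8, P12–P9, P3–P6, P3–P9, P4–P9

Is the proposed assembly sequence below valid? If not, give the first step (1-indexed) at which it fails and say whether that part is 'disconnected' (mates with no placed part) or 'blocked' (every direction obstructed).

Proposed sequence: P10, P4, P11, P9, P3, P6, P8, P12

1. P10@(0, 0) [+x clear] — {P10}
2. P4@(1, 0) [+y clear] — {P10, P4}
3. P11@(0, 1) [-x clear] — {P10, P11, P4}
4. P9@(1, 1) [+x clear] — {P10, P11, P4, P9}
5. P3@(2, 1) [+x clear] — {P10, P11, P3, P4, P9}
6. P6@(3, 1) [+x clear] — {P10, P11, P3, P4, P6, P9}
7. P8@(0, 2) [+x clear] — {P10, P11, P3, P4, P6, P8, P9}
8. P12@(1, 2) — -x all obstructed ⇒ blocked

Invalid at step 8 (blocked)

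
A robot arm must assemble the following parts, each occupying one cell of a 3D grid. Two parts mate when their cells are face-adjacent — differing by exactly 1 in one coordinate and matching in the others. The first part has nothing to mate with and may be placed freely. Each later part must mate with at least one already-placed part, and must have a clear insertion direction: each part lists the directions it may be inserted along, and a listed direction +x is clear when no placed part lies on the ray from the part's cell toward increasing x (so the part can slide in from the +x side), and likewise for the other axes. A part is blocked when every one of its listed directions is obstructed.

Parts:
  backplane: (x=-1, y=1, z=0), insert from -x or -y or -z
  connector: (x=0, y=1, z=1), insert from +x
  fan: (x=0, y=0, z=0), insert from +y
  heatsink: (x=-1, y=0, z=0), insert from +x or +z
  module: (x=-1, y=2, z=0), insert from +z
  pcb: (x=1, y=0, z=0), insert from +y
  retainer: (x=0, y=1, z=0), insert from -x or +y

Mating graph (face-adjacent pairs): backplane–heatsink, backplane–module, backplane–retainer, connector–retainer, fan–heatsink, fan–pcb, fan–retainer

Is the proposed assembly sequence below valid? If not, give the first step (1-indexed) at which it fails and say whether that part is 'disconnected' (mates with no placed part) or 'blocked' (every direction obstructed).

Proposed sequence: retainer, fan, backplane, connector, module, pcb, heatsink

1. retainer@(0, 1, 0) [-x clear] — {retainer}
2. fan@(0, 0, 0) — +y all obstructed ⇒ blocked

Invalid at step 2 (blocked)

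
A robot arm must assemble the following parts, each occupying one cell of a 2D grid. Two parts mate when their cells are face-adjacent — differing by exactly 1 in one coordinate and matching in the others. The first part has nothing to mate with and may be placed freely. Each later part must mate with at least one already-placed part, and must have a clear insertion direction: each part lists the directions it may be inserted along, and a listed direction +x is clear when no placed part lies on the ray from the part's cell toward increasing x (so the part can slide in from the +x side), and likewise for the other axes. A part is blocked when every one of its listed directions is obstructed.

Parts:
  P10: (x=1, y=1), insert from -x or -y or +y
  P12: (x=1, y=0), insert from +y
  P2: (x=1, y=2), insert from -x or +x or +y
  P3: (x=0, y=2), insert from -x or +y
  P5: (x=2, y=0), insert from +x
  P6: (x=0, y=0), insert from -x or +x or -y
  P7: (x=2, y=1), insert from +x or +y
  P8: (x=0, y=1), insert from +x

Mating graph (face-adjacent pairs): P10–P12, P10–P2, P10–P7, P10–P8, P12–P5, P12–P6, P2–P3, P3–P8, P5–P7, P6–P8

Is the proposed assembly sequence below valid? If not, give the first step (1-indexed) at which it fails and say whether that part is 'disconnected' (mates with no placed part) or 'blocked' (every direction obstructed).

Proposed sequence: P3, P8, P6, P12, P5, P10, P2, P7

Valid

1. P3@(0, 2) [-x clear] — {P3}
2. P8@(0, 1) [+x clear] — {P3, P8}
3. P6@(0, 0) [-x clear] — {P3, P6, P8}
4. P12@(1, 0) [+y clear] — {P12, P3, P6, P8}
5. P5@(2, 0) [+x clear] — {P12, P3, P5, P6, P8}
6. P10@(1, 1) [+y clear] — {P10, P12, P3, P5, P6, P8}
7. P2@(1, 2) [+x clear] — {P10, P12, P2, P3, P5, P6, P8}
8. P7@(2, 1) [+x clear] — {P10, P12, P2, P3, P5, P6, P7, P8}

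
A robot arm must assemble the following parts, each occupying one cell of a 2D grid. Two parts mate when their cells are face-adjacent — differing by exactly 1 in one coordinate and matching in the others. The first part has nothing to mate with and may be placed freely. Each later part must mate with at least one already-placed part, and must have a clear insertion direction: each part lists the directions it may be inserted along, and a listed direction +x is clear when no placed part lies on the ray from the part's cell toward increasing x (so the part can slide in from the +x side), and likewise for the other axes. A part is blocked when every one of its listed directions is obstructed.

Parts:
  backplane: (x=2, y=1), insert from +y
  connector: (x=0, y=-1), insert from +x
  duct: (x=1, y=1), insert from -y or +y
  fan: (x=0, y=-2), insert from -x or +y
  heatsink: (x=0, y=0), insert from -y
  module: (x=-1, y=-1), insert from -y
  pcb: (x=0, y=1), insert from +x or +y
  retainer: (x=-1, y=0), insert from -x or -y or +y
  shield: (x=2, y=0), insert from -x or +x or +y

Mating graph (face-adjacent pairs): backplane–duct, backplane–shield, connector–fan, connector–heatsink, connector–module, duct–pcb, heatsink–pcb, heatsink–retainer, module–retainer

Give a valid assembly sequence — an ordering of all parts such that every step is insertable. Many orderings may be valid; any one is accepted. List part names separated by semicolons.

retainer; module; heatsink; pcb; duct; backplane; shield; connector; fan

1. retainer@(-1, 0) [-x clear] — {retainer}
2. module@(-1, -1) [-y clear] — {module, retainer}
3. heatsink@(0, 0) [-y clear] — {heatsink, module, retainer}
4. pcb@(0, 1) [+x clear] — {heatsink, module, pcb, retainer}
5. duct@(1, 1) [-y clear] — {duct, heatsink, module, pcb, retainer}
6. backplane@(2, 1) [+y clear] — {backplane, duct, heatsink, module, pcb, retainer}
7. shield@(2, 0) [+x clear] — {backplane, duct, heatsink, module, pcb, retainer, shield}
8. connector@(0, -1) [+x clear] — {backplane, connector, duct, heatsink, module, pcb, retainer, shield}
9. fan@(0, -2) [-x clear] — {backplane, connector, duct, fan, heatsink, module, pcb, retainer, shield}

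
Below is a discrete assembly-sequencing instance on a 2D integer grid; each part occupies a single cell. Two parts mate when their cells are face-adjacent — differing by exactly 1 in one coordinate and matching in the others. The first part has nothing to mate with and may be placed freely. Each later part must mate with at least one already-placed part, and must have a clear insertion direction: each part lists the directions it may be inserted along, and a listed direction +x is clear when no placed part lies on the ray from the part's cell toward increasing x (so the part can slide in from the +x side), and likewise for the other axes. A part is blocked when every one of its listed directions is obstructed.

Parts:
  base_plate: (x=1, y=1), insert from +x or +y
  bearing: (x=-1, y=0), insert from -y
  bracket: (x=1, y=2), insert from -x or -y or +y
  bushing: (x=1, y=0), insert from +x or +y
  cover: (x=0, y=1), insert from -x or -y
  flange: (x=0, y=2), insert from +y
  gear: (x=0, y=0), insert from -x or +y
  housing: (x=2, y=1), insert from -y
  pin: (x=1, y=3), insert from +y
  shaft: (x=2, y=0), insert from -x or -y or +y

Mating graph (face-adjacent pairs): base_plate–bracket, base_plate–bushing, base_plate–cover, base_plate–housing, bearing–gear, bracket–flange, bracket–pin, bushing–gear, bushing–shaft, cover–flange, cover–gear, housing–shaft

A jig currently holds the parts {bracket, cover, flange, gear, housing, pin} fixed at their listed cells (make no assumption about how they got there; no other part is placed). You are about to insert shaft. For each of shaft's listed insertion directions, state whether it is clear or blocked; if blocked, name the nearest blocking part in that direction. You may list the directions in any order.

+y: blocked by housing; -x: blocked by gear; -y: clear

-x: nearest on ray is gear@(0, 0) ⇒ blocked
-y: ray from shaft(2, 0) has no placed part ⇒ clear
+y: nearest on ray is housing@(2, 1) ⇒ blocked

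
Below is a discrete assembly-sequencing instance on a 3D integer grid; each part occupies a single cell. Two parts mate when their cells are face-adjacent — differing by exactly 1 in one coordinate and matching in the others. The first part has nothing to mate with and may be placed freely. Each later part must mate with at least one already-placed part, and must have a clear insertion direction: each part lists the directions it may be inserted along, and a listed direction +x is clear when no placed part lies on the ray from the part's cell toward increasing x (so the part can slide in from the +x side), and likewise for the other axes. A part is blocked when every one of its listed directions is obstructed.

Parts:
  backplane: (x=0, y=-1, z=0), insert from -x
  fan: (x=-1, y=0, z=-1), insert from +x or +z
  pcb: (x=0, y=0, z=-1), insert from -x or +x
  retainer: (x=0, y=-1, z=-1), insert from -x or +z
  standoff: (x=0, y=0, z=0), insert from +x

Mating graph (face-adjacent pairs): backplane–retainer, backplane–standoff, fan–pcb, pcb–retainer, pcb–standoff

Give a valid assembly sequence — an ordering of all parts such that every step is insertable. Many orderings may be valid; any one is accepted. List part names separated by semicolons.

fan; pcb; standoff; backplane; retainer

1. fan@(-1, 0, -1) [+x clear] — {fan}
2. pcb@(0, 0, -1) [+x clear] — {fan, pcb}
3. standoff@(0, 0, 0) [+x clear] — {fan, pcb, standoff}
4. backplane@(0, -1, 0) [-x clear] — {backplane, fan, pcb, standoff}
5. retainer@(0, -1, -1) [-x clear] — {backplane, fan, pcb, retainer, standoff}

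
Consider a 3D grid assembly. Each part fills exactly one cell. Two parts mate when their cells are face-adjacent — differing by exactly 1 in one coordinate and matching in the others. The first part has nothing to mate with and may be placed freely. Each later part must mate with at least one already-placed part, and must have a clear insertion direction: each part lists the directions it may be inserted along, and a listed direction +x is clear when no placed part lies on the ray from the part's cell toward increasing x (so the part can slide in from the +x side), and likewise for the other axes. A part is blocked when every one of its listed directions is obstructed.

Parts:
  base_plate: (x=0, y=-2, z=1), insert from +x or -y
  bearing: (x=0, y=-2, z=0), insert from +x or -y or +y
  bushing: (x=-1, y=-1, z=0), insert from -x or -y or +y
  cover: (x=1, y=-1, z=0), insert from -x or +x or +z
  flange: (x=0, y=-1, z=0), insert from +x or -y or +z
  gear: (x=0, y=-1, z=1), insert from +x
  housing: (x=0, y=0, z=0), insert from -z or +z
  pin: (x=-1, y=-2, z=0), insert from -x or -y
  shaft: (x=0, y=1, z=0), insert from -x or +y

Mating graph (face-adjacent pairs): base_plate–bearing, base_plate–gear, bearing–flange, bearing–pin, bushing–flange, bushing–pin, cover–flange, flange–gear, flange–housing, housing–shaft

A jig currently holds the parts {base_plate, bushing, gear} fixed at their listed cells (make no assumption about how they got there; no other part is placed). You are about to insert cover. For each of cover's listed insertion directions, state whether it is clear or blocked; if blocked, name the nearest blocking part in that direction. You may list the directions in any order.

+x: clear; +z: clear; -x: blocked by bushing

-x: nearest on ray is bushing@(-1, -1, 0) ⇒ blocked
+x: ray from cover(1, -1, 0) has no placed part ⇒ clear
+z: ray from cover(1, -1, 0) has no placed part ⇒ clear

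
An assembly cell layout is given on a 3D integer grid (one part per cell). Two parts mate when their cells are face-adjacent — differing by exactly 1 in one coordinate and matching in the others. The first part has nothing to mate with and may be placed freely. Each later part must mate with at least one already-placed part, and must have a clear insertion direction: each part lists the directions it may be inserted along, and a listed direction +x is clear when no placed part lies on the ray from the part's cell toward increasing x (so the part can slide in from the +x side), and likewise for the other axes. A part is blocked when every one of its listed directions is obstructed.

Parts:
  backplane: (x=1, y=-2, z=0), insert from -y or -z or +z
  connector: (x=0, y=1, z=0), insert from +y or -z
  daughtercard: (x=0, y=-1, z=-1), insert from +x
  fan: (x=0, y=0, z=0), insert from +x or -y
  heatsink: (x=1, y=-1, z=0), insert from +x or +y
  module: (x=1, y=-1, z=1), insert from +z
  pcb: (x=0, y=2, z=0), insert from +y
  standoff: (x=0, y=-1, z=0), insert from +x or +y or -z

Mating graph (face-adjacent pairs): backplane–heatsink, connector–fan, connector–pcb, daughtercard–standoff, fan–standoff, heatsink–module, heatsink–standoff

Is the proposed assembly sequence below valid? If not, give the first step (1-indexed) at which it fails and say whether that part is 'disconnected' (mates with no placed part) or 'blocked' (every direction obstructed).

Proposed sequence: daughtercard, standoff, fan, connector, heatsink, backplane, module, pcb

Valid

1. daughtercard@(0, -1, -1) [+x clear] — {daughtercard}
2. standoff@(0, -1, 0) [+x clear] — {daughtercard, standoff}
3. fan@(0, 0, 0) [+x clear] — {daughtercard, fan, standoff}
4. connector@(0, 1, 0) [+y clear] — {connector, daughtercard, fan, standoff}
5. heatsink@(1, -1, 0) [+x clear] — {connector, daughtercard, fan, heatsink, standoff}
6. backplane@(1, -2, 0) [-y clear] — {backplane, connector, daughtercard, fan, heatsink, standoff}
7. module@(1, -1, 1) [+z clear] — {backplane, connector, daughtercard, fan, heatsink, module, standoff}
8. pcb@(0, 2, 0) [+y clear] — {backplane, connector, daughtercard, fan, heatsink, module, pcb, standoff}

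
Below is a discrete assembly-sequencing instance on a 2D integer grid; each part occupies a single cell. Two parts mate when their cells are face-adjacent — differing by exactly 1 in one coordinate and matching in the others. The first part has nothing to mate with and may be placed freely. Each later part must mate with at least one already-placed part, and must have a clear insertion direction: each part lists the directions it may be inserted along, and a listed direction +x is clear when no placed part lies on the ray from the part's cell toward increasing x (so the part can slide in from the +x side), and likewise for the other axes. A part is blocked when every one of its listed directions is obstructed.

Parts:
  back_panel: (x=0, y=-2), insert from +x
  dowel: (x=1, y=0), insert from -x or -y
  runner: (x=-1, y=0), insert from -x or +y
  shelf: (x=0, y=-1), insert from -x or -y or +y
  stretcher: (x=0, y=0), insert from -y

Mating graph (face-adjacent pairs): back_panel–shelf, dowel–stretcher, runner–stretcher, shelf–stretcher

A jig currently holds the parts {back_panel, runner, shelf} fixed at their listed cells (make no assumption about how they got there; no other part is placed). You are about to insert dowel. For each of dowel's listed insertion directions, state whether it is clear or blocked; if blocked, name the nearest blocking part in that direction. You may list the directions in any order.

-x: nearest on ray is runner@(-1, 0) ⇒ blocked
-y: ray from dowel(1, 0) has no placed part ⇒ clear

-x: blocked by runner; -y: clear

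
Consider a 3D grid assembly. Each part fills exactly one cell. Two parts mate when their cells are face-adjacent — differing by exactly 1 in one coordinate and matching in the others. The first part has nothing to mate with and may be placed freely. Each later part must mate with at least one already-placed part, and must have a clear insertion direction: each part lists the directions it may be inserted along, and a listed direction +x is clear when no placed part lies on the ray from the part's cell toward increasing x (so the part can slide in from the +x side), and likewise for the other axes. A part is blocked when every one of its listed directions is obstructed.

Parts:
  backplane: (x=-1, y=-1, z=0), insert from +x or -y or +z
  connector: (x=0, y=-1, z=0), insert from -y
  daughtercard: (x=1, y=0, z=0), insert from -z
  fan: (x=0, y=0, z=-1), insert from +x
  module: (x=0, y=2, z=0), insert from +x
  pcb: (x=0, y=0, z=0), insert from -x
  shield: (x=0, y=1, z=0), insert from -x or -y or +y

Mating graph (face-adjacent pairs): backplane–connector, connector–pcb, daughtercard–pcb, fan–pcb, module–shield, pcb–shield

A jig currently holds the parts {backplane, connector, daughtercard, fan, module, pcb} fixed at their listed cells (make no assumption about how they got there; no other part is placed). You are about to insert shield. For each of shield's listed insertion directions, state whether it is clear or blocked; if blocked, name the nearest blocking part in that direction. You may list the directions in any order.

-x: ray from shield(0, 1, 0) has no placed part ⇒ clear
-y: nearest on ray is pcb@(0, 0, 0) ⇒ blocked
+y: nearest on ray is module@(0, 2, 0) ⇒ blocked

+y: blocked by module; -x: clear; -y: blocked by pcb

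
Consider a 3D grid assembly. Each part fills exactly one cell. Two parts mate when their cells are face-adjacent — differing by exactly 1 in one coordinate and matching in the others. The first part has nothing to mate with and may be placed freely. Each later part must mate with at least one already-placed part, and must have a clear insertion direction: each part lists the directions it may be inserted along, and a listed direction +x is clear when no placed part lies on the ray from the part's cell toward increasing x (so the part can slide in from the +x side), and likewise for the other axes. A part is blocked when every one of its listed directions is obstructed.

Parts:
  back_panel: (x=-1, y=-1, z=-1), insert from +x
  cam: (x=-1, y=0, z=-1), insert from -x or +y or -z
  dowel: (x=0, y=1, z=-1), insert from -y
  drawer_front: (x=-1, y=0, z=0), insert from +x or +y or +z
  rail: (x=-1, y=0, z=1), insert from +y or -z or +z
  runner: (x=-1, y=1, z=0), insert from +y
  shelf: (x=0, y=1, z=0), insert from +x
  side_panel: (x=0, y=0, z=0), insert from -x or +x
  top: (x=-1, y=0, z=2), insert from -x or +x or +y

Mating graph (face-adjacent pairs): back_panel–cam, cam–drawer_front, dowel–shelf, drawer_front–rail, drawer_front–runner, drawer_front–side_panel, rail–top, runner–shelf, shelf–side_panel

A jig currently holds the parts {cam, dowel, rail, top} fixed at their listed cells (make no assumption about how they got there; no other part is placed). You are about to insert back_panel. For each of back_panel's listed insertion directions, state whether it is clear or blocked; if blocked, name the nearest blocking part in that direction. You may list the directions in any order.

+x: clear

+x: ray from back_panel(-1, -1, -1) has no placed part ⇒ clear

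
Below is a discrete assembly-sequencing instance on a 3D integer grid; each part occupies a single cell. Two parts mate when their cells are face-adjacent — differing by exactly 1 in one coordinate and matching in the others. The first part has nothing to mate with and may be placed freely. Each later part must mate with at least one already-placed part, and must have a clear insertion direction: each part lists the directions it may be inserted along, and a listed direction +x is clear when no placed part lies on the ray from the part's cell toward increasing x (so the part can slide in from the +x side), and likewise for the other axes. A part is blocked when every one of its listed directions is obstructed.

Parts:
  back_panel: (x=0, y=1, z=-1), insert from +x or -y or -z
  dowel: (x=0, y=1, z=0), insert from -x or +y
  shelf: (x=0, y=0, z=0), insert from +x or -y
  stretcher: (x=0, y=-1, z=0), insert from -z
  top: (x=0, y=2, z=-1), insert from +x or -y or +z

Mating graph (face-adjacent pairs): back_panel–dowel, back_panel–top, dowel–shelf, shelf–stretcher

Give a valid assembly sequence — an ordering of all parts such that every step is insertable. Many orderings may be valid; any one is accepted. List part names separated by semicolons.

1. stretcher@(0, -1, 0) [-z clear] — {stretcher}
2. shelf@(0, 0, 0) [+x clear] — {shelf, stretcher}
3. dowel@(0, 1, 0) [-x clear] — {dowel, shelf, stretcher}
4. back_panel@(0, 1, -1) [+x clear] — {back_panel, dowel, shelf, stretcher}
5. top@(0, 2, -1) [+x clear] — {back_panel, dowel, shelf, stretcher, top}

stretcher; shelf; dowel; back_panel; top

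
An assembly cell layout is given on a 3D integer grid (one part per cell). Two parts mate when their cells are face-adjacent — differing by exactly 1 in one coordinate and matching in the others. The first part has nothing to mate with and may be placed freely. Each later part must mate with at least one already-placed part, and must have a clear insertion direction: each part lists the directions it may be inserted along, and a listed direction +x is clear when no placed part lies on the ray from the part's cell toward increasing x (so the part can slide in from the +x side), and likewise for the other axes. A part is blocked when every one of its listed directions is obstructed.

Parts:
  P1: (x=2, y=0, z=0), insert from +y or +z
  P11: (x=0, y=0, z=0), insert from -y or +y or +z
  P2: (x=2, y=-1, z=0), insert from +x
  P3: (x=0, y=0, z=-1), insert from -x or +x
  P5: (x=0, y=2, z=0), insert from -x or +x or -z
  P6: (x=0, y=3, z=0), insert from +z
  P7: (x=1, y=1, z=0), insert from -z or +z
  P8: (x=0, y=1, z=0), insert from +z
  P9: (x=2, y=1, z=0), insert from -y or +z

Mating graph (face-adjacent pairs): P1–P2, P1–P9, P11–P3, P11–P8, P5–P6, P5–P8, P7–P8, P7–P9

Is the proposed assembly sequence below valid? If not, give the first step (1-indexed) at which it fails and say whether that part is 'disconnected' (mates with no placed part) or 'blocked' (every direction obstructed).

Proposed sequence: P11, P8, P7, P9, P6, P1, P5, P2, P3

Invalid at step 5 (disconnected)

1. P11@(0, 0, 0) [-y clear] — {P11}
2. P8@(0, 1, 0) [+z clear] — {P11, P8}
3. P7@(1, 1, 0) [-z clear] — {P11, P7, P8}
4. P9@(2, 1, 0) [-y clear] — {P11, P7, P8, P9}
5. P6@(0, 3, 0) — no placed neighbour ⇒ disconnected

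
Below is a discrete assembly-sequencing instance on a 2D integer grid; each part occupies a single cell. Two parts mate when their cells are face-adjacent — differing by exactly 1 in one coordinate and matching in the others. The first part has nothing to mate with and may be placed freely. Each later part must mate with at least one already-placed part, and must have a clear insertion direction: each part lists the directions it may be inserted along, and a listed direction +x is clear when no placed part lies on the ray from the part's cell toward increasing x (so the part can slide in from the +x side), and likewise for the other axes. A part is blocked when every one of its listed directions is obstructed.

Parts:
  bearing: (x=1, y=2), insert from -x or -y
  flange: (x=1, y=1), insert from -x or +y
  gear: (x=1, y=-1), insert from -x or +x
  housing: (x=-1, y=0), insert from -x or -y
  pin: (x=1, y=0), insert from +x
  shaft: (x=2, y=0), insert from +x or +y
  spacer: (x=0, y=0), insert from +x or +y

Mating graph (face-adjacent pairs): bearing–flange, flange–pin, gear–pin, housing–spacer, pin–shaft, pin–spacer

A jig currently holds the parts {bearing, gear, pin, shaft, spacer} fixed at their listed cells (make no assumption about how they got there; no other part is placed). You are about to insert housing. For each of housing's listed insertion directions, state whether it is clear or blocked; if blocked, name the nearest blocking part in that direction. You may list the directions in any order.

-x: ray from housing(-1, 0) has no placed part ⇒ clear
-y: ray from housing(-1, 0) has no placed part ⇒ clear

-x: clear; -y: clear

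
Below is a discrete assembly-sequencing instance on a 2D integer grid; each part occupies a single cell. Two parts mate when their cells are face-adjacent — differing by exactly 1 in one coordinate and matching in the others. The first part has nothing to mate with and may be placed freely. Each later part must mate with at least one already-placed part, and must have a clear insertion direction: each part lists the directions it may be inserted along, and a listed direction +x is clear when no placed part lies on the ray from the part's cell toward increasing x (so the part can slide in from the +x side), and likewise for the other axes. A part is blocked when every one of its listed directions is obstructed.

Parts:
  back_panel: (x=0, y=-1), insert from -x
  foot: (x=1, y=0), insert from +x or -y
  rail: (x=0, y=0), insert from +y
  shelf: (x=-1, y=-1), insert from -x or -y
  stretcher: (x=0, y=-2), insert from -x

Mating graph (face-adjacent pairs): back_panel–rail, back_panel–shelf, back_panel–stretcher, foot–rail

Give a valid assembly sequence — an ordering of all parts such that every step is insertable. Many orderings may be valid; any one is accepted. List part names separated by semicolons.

back_panel; stretcher; rail; foot; shelf

1. back_panel@(0, -1) [-x clear] — {back_panel}
2. stretcher@(0, -2) [-x clear] — {back_panel, stretcher}
3. rail@(0, 0) [+y clear] — {back_panel, rail, stretcher}
4. foot@(1, 0) [+x clear] — {back_panel, foot, rail, stretcher}
5. shelf@(-1, -1) [-x clear] — {back_panel, foot, rail, shelf, stretcher}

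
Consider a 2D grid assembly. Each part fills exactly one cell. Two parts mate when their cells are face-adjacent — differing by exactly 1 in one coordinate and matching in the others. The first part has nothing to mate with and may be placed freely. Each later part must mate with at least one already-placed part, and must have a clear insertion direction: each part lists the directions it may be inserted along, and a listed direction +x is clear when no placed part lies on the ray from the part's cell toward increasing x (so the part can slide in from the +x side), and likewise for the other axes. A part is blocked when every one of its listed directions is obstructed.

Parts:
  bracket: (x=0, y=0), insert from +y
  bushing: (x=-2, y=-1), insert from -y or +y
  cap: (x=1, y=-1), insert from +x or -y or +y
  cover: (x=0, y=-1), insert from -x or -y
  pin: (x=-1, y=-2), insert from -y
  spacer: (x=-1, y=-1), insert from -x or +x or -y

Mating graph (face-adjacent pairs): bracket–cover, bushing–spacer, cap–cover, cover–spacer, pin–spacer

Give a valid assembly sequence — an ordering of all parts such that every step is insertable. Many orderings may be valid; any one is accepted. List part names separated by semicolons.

cover; spacer; cap; pin; bracket; bushing

1. cover@(0, -1) [-x clear] — {cover}
2. spacer@(-1, -1) [-x clear] — {cover, spacer}
3. cap@(1, -1) [+x clear] — {cap, cover, spacer}
4. pin@(-1, -2) [-y clear] — {cap, cover, pin, spacer}
5. bracket@(0, 0) [+y clear] — {bracket, cap, cover, pin, spacer}
6. bushing@(-2, -1) [-y clear] — {bracket, bushing, cap, cover, pin, spacer}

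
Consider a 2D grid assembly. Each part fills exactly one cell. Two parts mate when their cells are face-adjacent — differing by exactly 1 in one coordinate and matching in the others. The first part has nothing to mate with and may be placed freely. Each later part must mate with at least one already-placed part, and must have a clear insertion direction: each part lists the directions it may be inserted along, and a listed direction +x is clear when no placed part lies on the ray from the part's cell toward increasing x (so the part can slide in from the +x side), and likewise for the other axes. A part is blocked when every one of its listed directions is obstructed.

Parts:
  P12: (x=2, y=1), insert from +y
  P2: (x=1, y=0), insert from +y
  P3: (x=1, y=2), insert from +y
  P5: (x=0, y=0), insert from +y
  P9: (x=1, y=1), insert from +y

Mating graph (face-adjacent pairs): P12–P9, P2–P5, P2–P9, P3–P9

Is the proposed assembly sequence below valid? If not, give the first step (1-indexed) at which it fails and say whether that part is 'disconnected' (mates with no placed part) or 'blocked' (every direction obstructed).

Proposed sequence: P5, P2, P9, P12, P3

Valid

1. P5@(0, 0) [+y clear] — {P5}
2. P2@(1, 0) [+y clear] — {P2, P5}
3. P9@(1, 1) [+y clear] — {P2, P5, P9}
4. P12@(2, 1) [+y clear] — {P12, P2, P5, P9}
5. P3@(1, 2) [+y clear] — {P12, P2, P3, P5, P9}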